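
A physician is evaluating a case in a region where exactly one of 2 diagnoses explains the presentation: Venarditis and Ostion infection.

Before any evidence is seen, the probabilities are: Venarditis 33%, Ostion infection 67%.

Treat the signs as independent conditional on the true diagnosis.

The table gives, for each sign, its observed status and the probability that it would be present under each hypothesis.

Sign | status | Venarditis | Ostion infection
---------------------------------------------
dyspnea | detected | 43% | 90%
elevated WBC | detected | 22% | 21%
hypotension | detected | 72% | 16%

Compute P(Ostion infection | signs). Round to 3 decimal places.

For each hypothesis, the unnormalized posterior weight is prior × product of the sign likelihoods:
  Venarditis: 0.33 × 0.43 × 0.22 × 0.72 = 0.022477
  Ostion infection: 0.67 × 0.90 × 0.21 × 0.16 = 0.020261
Marginal likelihood of the evidence = 0.042738.
P(Ostion infection | evidence) = 0.020261 / 0.042738 ≈ 0.474.

0.474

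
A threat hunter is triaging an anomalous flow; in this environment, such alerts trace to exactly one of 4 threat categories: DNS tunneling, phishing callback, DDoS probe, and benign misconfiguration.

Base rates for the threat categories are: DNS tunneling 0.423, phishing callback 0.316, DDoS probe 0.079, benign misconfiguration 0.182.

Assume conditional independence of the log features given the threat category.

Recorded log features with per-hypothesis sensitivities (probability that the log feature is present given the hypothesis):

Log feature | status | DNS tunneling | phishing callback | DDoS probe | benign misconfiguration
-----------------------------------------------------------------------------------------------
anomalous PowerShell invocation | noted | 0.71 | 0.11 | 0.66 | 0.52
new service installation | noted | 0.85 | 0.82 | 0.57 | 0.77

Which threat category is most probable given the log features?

DNS tunneling

For each hypothesis, the unnormalized posterior weight is prior × product of the log feature likelihoods:
  DNS tunneling: 0.423 × 0.71 × 0.85 = 0.25528
  phishing callback: 0.316 × 0.11 × 0.82 = 0.028503
  DDoS probe: 0.079 × 0.66 × 0.57 = 0.02972
  benign misconfiguration: 0.182 × 0.52 × 0.77 = 0.072873
Marginal likelihood of the evidence = 0.38638.
P(DNS tunneling | evidence) ≈ 0.25528 / 0.38638 ≈ 0.661
P(phishing callback | evidence) ≈ 0.028503 / 0.38638 ≈ 0.074
P(DDoS probe | evidence) ≈ 0.02972 / 0.38638 ≈ 0.077
P(benign misconfiguration | evidence) ≈ 0.072873 / 0.38638 ≈ 0.189
The largest is 0.661, so DNS tunneling is most probable.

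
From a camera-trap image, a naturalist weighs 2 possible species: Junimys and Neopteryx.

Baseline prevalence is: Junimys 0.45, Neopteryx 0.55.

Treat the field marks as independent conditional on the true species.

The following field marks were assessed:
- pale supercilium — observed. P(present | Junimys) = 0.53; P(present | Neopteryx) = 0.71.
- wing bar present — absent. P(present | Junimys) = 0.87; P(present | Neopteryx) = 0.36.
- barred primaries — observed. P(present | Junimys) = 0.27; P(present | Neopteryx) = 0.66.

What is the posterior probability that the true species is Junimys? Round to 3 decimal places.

By Bayes' rule with conditional independence, the unnormalized weight for each hypothesis is prior × ∏ likelihoods (using 1 − P(present | H) for each absent field mark):
  Junimys: 0.45 × 0.53 × (1 − 0.87) × 0.27 = 0.0083714
  Neopteryx: 0.55 × 0.71 × (1 − 0.36) × 0.66 = 0.16495
The unnormalized weights sum to 0.17332.
P(Junimys | evidence) = 0.0083714 / 0.17332 ≈ 0.048.

0.048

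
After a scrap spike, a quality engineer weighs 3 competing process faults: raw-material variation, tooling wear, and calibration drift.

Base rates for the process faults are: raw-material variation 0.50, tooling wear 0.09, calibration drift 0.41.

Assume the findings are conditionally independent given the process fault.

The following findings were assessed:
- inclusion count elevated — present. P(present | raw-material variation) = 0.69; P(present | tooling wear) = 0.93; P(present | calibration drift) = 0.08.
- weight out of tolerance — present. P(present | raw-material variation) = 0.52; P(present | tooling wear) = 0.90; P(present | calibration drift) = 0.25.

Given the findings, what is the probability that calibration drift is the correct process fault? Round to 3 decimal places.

0.031

By Bayes' rule with conditional independence, the unnormalized weight for each hypothesis is prior × ∏ likelihoods:
  raw-material variation: 0.50 × 0.69 × 0.52 = 0.1794
  tooling wear: 0.09 × 0.93 × 0.90 = 0.07533
  calibration drift: 0.41 × 0.08 × 0.25 = 0.0082
Marginal likelihood of the evidence = 0.26293.
P(calibration drift | evidence) = 0.0082 / 0.26293 ≈ 0.031.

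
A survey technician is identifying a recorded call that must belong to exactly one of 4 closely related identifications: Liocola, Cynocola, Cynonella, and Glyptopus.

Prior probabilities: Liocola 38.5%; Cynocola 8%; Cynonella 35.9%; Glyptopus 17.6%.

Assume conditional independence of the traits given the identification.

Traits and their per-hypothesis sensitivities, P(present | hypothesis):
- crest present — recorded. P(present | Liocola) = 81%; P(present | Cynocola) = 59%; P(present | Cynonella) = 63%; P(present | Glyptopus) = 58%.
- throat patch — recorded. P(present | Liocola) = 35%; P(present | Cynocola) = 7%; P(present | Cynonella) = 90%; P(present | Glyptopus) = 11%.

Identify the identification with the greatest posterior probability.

Cynonella

For each hypothesis, the unnormalized posterior weight is prior × product of the trait likelihoods:
  Liocola: 0.385 × 0.81 × 0.35 = 0.10915
  Cynocola: 0.080 × 0.59 × 0.07 = 0.003304
  Cynonella: 0.359 × 0.63 × 0.90 = 0.20355
  Glyptopus: 0.176 × 0.58 × 0.11 = 0.011229
The unnormalized weights sum to 0.32723.
P(Liocola | evidence) ≈ 0.10915 / 0.32723 ≈ 0.334
P(Cynocola | evidence) ≈ 0.003304 / 0.32723 ≈ 0.010
P(Cynonella | evidence) ≈ 0.20355 / 0.32723 ≈ 0.622
P(Glyptopus | evidence) ≈ 0.011229 / 0.32723 ≈ 0.034
The largest is 0.622, so Cynonella is most probable.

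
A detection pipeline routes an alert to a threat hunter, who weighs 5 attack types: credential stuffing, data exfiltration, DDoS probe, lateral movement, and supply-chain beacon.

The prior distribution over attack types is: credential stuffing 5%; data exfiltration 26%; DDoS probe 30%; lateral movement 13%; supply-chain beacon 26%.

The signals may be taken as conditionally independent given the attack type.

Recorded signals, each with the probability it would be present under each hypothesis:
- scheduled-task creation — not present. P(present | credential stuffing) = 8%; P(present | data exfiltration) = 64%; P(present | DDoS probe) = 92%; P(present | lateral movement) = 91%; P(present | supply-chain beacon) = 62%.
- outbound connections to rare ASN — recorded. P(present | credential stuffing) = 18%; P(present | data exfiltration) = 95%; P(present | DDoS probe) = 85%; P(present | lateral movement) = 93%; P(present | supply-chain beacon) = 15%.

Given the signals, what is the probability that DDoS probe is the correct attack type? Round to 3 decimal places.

0.142

For each hypothesis, the unnormalized posterior weight is prior × product of the signal likelihoods (using 1 − P(present | H) for each absent signal):
  credential stuffing: 0.05 × (1 − 0.08) × 0.18 = 0.00828
  data exfiltration: 0.26 × (1 − 0.64) × 0.95 = 0.08892
  DDoS probe: 0.30 × (1 − 0.92) × 0.85 = 0.0204
  lateral movement: 0.13 × (1 − 0.91) × 0.93 = 0.010881
  supply-chain beacon: 0.26 × (1 − 0.62) × 0.15 = 0.01482
Marginal likelihood of the evidence = 0.1433.
P(DDoS probe | evidence) = 0.0204 / 0.1433 ≈ 0.142.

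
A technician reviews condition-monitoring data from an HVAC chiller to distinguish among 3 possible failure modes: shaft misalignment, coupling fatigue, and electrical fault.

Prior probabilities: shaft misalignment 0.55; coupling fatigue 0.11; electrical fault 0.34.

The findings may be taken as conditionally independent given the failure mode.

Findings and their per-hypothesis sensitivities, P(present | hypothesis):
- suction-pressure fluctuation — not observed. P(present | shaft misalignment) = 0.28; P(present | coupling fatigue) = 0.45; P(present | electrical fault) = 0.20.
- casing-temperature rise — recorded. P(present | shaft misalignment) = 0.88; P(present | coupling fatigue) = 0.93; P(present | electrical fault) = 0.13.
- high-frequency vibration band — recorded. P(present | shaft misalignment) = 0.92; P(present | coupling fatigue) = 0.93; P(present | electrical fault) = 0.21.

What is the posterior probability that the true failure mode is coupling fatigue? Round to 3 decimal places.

0.138

Multiply each prior by the joint likelihood of the evidence pattern (using 1 − P(present | H) for each absent finding):
  shaft misalignment: 0.55 × (1 − 0.28) × 0.88 × 0.92 = 0.3206
  coupling fatigue: 0.11 × (1 − 0.45) × 0.93 × 0.93 = 0.052326
  electrical fault: 0.34 × (1 − 0.20) × 0.13 × 0.21 = 0.0074256
Marginal likelihood of the evidence = 0.38035.
P(coupling fatigue | evidence) = 0.052326 / 0.38035 ≈ 0.138.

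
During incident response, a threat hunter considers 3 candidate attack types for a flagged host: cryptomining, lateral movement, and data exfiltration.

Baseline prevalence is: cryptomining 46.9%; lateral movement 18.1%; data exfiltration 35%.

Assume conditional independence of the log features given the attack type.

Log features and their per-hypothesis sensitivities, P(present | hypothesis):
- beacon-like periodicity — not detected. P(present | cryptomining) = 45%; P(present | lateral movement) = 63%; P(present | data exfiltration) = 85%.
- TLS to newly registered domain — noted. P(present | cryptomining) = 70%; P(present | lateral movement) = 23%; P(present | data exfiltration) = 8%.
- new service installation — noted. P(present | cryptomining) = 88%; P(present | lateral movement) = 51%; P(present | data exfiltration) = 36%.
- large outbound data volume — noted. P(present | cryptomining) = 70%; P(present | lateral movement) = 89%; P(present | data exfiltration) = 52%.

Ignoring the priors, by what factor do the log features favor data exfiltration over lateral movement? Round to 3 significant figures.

0.0582

The Bayes factor is the ratio of the joint likelihoods of the log feature pattern under the two hypotheses (using 1 − P(present | H) for each absent log feature).
  data exfiltration: (1 − 0.85) × 0.08 × 0.36 × 0.52 = 0.0022464
  lateral movement: (1 − 0.63) × 0.23 × 0.51 × 0.89 = 0.038627
Bayes factor = 0.0022464 / 0.038627 ≈ 0.0582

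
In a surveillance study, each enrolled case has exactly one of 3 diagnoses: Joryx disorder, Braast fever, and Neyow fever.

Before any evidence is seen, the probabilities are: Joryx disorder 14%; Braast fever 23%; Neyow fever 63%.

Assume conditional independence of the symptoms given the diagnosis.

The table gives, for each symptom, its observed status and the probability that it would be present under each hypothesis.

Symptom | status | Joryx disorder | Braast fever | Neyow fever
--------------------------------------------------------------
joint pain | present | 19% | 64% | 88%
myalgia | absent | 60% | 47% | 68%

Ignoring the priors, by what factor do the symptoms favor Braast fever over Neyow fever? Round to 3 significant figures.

1.20

Joint likelihood of the symptom pattern under each hypothesis (using 1 − P(present | H) for each absent symptom):
  Braast fever: 0.64 × (1 − 0.47) = 0.3392
  Neyow fever: 0.88 × (1 − 0.68) = 0.2816
Bayes factor = 0.3392 / 0.2816 ≈ 1.20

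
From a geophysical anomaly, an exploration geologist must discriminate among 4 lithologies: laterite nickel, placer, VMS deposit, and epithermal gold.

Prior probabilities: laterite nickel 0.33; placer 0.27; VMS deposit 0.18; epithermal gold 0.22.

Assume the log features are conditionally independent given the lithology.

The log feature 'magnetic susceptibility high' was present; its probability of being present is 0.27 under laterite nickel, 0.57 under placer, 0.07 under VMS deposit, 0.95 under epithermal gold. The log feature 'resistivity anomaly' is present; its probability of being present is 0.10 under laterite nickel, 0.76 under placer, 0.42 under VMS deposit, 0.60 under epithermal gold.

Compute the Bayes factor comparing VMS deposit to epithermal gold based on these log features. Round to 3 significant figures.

0.0516

Joint likelihood of the log feature pattern under each hypothesis:
  VMS deposit: 0.07 × 0.42 = 0.0294
  epithermal gold: 0.95 × 0.60 = 0.57
Bayes factor = 0.0294 / 0.57 ≈ 0.0516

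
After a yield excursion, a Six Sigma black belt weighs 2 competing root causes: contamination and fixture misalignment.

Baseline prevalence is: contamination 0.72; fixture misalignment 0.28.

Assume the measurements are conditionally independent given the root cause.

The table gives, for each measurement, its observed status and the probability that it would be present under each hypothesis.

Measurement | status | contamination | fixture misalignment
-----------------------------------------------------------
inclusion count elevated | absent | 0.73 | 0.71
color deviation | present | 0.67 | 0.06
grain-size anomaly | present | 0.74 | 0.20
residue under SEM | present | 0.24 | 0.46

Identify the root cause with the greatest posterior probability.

For each hypothesis, the unnormalized posterior weight is prior × product of the measurement likelihoods (using 1 − P(present | H) for each absent measurement):
  contamination: 0.72 × (1 − 0.73) × 0.67 × 0.74 × 0.24 = 0.023132
  fixture misalignment: 0.28 × (1 − 0.71) × 0.06 × 0.20 × 0.46 = 0.00044822
The unnormalized weights sum to 0.02358.
P(contamination | evidence) ≈ 0.023132 / 0.02358 ≈ 0.981
P(fixture misalignment | evidence) ≈ 0.00044822 / 0.02358 ≈ 0.019
The largest is 0.981, so contamination is most probable.

contamination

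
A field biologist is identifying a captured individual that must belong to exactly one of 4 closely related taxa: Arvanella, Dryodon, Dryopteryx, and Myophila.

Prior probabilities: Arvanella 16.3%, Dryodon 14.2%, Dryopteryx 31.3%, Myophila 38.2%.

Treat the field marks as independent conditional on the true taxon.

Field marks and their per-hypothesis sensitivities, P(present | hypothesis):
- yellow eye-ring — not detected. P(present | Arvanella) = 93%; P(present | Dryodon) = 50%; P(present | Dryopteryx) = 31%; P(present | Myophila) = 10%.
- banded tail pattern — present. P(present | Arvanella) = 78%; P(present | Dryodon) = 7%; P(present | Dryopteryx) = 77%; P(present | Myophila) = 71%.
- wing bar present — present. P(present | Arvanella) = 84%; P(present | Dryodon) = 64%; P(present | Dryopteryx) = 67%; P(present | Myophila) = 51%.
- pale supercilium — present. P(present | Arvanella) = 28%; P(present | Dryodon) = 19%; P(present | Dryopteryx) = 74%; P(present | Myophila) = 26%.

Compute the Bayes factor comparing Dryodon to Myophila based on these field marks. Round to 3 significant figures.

The Bayes factor is the ratio of the joint likelihoods of the field mark pattern under the two hypotheses (using 1 − P(present | H) for each absent field mark).
  Dryodon: (1 − 0.50) × 0.07 × 0.64 × 0.19 = 0.004256
  Myophila: (1 − 0.10) × 0.71 × 0.51 × 0.26 = 0.084731
Bayes factor = 0.004256 / 0.084731 ≈ 0.0502

0.0502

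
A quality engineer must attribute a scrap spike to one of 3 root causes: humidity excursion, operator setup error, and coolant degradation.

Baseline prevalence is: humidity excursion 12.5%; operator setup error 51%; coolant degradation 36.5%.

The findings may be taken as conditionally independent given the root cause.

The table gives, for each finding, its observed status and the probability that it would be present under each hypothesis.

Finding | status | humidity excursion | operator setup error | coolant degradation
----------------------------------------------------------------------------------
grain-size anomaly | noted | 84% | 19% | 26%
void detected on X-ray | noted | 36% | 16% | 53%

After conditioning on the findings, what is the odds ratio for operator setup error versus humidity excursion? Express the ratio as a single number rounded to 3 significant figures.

0.410

The normalizing constant cancels in an odds ratio, so compute prior × likelihood for the two hypotheses only:
  operator setup error: 0.510 × 0.19 × 0.16 = 0.015504
  humidity excursion: 0.125 × 0.84 × 0.36 = 0.0378
Odds(operator setup error : humidity excursion) = 0.015504 / 0.0378 ≈ 0.410.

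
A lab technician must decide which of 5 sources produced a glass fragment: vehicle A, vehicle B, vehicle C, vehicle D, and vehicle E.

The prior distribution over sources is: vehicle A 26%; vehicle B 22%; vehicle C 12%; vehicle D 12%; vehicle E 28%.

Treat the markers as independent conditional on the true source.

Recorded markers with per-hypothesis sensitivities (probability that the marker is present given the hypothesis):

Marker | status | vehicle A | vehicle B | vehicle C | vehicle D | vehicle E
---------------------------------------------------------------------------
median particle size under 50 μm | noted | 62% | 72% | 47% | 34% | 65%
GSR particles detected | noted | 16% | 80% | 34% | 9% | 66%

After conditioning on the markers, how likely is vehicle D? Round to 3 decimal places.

For each hypothesis, the unnormalized posterior weight is prior × product of the marker likelihoods:
  vehicle A: 0.26 × 0.62 × 0.16 = 0.025792
  vehicle B: 0.22 × 0.72 × 0.80 = 0.12672
  vehicle C: 0.12 × 0.47 × 0.34 = 0.019176
  vehicle D: 0.12 × 0.34 × 0.09 = 0.003672
  vehicle E: 0.28 × 0.65 × 0.66 = 0.12012
Normalizing constant Z = 0.025792 + 0.12672 + 0.019176 + 0.003672 + 0.12012 = 0.29548.
P(vehicle D | evidence) = 0.003672 / 0.29548 ≈ 0.012.

0.012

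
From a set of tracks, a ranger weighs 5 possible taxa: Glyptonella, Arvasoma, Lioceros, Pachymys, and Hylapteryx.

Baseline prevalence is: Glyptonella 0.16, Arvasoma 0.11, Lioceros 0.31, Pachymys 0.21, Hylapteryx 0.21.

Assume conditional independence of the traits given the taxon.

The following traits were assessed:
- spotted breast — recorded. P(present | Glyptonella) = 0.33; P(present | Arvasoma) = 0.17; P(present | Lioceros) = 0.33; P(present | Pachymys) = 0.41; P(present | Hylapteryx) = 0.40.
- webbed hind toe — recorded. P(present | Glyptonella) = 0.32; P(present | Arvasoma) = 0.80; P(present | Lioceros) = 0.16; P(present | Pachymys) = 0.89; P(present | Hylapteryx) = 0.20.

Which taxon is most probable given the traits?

Pachymys

For each hypothesis, the unnormalized posterior weight is prior × product of the trait likelihoods:
  Glyptonella: 0.16 × 0.33 × 0.32 = 0.016896
  Arvasoma: 0.11 × 0.17 × 0.80 = 0.01496
  Lioceros: 0.31 × 0.33 × 0.16 = 0.016368
  Pachymys: 0.21 × 0.41 × 0.89 = 0.076629
  Hylapteryx: 0.21 × 0.40 × 0.20 = 0.0168
The unnormalized weights sum to 0.14165.
P(Glyptonella | evidence) ≈ 0.016896 / 0.14165 ≈ 0.119
P(Arvasoma | evidence) ≈ 0.01496 / 0.14165 ≈ 0.106
P(Lioceros | evidence) ≈ 0.016368 / 0.14165 ≈ 0.116
P(Pachymys | evidence) ≈ 0.076629 / 0.14165 ≈ 0.541
P(Hylapteryx | evidence) ≈ 0.0168 / 0.14165 ≈ 0.119
The largest is 0.541, so Pachymys is most probable.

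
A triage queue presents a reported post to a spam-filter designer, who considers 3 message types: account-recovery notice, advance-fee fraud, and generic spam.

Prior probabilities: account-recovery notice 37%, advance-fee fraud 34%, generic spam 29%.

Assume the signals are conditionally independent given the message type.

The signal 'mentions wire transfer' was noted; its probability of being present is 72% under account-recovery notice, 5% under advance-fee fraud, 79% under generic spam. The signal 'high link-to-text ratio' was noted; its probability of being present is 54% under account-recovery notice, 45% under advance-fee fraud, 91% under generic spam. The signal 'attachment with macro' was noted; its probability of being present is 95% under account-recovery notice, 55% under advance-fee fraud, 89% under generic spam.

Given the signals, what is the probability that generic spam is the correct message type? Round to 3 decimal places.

0.568

Multiply each prior by the joint likelihood of the signal pattern:
  account-recovery notice: 0.37 × 0.72 × 0.54 × 0.95 = 0.13666
  advance-fee fraud: 0.34 × 0.05 × 0.45 × 0.55 = 0.0042075
  generic spam: 0.29 × 0.79 × 0.91 × 0.89 = 0.18555
Normalizing constant Z = 0.13666 + 0.0042075 + 0.18555 = 0.32642.
P(generic spam | evidence) = 0.18555 / 0.32642 ≈ 0.568.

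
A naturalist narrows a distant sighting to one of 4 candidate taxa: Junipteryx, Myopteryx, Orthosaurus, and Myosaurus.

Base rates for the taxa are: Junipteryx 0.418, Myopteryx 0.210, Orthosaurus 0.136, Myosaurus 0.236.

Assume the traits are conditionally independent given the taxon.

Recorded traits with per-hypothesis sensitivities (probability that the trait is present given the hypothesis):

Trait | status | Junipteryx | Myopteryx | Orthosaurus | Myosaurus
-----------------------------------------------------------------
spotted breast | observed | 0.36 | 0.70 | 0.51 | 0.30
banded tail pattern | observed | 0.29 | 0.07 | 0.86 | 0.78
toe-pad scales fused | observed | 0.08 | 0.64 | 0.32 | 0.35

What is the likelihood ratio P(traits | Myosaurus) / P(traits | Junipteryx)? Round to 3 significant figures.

Joint likelihood of the trait pattern under each hypothesis:
  Myosaurus: 0.30 × 0.78 × 0.35 = 0.0819
  Junipteryx: 0.36 × 0.29 × 0.08 = 0.008352
Bayes factor = 0.0819 / 0.008352 ≈ 9.81

9.81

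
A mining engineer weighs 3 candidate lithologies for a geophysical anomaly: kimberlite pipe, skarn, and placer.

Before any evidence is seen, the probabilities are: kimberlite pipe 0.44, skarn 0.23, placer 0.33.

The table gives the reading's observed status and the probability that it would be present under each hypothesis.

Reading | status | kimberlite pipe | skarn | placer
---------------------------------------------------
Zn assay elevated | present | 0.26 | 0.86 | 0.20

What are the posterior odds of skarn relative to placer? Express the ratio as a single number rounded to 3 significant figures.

Posterior odds equal prior odds times the likelihood ratio; only the two competing hypotheses matter.
  skarn: 0.23 × 0.86 = 0.1978
  placer: 0.33 × 0.20 = 0.066
Odds(skarn : placer) = 0.1978 / 0.066 ≈ 3.00.

3.00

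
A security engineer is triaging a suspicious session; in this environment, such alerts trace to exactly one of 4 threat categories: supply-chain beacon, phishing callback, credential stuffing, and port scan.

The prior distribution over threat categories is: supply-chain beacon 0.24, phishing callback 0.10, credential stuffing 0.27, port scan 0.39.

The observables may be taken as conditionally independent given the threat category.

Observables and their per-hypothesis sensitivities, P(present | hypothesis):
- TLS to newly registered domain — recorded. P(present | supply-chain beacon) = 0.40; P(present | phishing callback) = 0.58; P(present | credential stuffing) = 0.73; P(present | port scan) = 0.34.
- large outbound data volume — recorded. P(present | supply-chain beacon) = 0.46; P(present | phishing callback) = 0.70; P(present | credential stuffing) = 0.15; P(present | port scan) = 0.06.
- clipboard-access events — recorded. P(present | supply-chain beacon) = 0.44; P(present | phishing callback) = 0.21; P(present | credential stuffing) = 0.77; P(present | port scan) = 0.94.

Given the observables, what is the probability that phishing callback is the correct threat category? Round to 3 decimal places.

0.146

By Bayes' rule with conditional independence, the unnormalized weight for each hypothesis is prior × ∏ likelihoods:
  supply-chain beacon: 0.24 × 0.40 × 0.46 × 0.44 = 0.01943
  phishing callback: 0.10 × 0.58 × 0.70 × 0.21 = 0.008526
  credential stuffing: 0.27 × 0.73 × 0.15 × 0.77 = 0.022765
  port scan: 0.39 × 0.34 × 0.06 × 0.94 = 0.0074786
The unnormalized weights sum to 0.0582.
P(phishing callback | evidence) = 0.008526 / 0.0582 ≈ 0.146.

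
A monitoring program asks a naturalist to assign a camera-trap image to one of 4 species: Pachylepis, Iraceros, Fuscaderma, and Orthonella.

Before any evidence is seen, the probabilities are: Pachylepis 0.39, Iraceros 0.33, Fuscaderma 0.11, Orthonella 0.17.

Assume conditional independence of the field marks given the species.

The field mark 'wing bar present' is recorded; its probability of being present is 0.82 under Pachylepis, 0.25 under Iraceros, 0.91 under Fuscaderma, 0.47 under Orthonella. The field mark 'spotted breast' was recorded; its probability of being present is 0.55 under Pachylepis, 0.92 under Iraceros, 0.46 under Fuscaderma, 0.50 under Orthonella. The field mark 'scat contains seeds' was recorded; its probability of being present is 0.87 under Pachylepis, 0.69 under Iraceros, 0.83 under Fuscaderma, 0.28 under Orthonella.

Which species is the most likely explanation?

Pachylepis

Multiply each prior by the joint likelihood of the field mark pattern:
  Pachylepis: 0.39 × 0.82 × 0.55 × 0.87 = 0.15302
  Iraceros: 0.33 × 0.25 × 0.92 × 0.69 = 0.052371
  Fuscaderma: 0.11 × 0.91 × 0.46 × 0.83 = 0.038218
  Orthonella: 0.17 × 0.47 × 0.50 × 0.28 = 0.011186
Marginal likelihood of the evidence = 0.2548.
P(Pachylepis | evidence) ≈ 0.15302 / 0.2548 ≈ 0.601
P(Iraceros | evidence) ≈ 0.052371 / 0.2548 ≈ 0.206
P(Fuscaderma | evidence) ≈ 0.038218 / 0.2548 ≈ 0.150
P(Orthonella | evidence) ≈ 0.011186 / 0.2548 ≈ 0.044
The largest is 0.601, so Pachylepis is most probable.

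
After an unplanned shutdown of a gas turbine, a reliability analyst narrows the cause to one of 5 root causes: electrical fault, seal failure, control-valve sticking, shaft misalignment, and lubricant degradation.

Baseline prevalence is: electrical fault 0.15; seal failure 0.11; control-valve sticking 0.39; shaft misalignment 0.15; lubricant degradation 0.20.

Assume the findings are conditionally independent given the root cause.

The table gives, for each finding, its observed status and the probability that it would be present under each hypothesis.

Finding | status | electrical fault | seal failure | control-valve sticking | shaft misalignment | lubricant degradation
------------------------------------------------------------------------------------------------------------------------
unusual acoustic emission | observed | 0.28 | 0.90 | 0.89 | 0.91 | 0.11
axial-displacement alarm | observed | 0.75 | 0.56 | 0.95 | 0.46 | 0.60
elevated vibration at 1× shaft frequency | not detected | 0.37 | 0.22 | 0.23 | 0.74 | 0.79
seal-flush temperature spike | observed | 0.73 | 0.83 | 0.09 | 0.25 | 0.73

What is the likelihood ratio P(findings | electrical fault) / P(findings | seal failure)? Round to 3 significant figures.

Joint likelihood of the evidence pattern under each hypothesis (using 1 − P(present | H) for each absent finding):
  electrical fault: 0.28 × 0.75 × (1 − 0.37) × 0.73 = 0.096579
  seal failure: 0.90 × 0.56 × (1 − 0.22) × 0.83 = 0.32629
Bayes factor = 0.096579 / 0.32629 ≈ 0.296

0.296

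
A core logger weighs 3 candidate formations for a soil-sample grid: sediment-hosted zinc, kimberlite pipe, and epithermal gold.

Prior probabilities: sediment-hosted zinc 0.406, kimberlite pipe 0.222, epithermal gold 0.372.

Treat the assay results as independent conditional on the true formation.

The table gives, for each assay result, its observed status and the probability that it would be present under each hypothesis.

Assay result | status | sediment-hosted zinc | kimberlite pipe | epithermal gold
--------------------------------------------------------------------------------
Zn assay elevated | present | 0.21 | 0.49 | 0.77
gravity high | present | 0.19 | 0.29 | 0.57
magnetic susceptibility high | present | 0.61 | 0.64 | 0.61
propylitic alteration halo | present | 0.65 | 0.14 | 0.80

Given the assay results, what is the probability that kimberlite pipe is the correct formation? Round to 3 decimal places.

For each hypothesis, the unnormalized posterior weight is prior × product of the assay result likelihoods:
  sediment-hosted zinc: 0.406 × 0.21 × 0.19 × 0.61 × 0.65 = 0.0064231
  kimberlite pipe: 0.222 × 0.49 × 0.29 × 0.64 × 0.14 = 0.0028265
  epithermal gold: 0.372 × 0.77 × 0.57 × 0.61 × 0.80 = 0.079676
Normalizing constant Z = 0.0064231 + 0.0028265 + 0.079676 = 0.088926.
P(kimberlite pipe | evidence) = 0.0028265 / 0.088926 ≈ 0.032.

0.032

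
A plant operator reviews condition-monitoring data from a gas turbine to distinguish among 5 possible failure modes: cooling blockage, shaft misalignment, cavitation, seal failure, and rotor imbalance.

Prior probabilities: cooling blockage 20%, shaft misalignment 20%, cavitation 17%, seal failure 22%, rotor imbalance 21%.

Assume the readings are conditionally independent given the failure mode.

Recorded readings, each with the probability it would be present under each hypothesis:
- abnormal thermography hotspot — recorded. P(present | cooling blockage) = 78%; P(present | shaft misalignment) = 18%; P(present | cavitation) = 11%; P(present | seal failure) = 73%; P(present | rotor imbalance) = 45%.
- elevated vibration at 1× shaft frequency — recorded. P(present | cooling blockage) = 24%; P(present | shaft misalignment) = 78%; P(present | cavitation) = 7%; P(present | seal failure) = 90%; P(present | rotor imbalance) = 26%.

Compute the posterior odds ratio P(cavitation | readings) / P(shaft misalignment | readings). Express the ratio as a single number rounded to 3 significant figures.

The normalizing constant cancels in an odds ratio, so compute prior × likelihood for the two hypotheses only:
  cavitation: 0.17 × 0.11 × 0.07 = 0.001309
  shaft misalignment: 0.20 × 0.18 × 0.78 = 0.02808
Posterior odds = 0.001309 / 0.02808 ≈ 0.0466.

0.0466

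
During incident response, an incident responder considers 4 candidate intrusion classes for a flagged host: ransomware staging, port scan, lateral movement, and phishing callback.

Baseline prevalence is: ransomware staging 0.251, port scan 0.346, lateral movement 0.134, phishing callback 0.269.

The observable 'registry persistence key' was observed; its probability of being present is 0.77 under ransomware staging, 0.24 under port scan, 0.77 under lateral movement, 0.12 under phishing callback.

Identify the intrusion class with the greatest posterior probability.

ransomware staging

For each hypothesis, the unnormalized posterior weight is prior × likelihood:
  ransomware staging: 0.251 × 0.77 = 0.19327
  port scan: 0.346 × 0.24 = 0.08304
  lateral movement: 0.134 × 0.77 = 0.10318
  phishing callback: 0.269 × 0.12 = 0.03228
Marginal likelihood of the evidence = 0.41177.
P(ransomware staging | evidence) ≈ 0.19327 / 0.41177 ≈ 0.469
P(port scan | evidence) ≈ 0.08304 / 0.41177 ≈ 0.202
P(lateral movement | evidence) ≈ 0.10318 / 0.41177 ≈ 0.251
P(phishing callback | evidence) ≈ 0.03228 / 0.41177 ≈ 0.078
The largest is 0.469, so ransomware staging is most probable.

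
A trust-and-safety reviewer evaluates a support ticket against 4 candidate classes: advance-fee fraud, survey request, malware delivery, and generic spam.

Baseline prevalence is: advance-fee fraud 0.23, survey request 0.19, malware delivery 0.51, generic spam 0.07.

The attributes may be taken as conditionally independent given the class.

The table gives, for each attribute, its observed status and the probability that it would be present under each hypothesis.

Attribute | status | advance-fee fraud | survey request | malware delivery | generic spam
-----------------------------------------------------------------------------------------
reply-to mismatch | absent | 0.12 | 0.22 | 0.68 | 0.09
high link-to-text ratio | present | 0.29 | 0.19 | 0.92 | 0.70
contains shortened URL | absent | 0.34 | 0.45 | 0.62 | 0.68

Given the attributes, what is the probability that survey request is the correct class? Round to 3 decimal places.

Multiply each prior by the joint likelihood of the attribute pattern (using 1 − P(present | H) for each absent attribute):
  advance-fee fraud: 0.23 × (1 − 0.12) × 0.29 × (1 − 0.34) = 0.038739
  survey request: 0.19 × (1 − 0.22) × 0.19 × (1 − 0.45) = 0.015487
  malware delivery: 0.51 × (1 − 0.68) × 0.92 × (1 − 0.62) = 0.057055
  generic spam: 0.07 × (1 − 0.09) × 0.70 × (1 − 0.68) = 0.014269
Marginal likelihood of the evidence = 0.12555.
P(survey request | evidence) = 0.015487 / 0.12555 ≈ 0.123.

0.123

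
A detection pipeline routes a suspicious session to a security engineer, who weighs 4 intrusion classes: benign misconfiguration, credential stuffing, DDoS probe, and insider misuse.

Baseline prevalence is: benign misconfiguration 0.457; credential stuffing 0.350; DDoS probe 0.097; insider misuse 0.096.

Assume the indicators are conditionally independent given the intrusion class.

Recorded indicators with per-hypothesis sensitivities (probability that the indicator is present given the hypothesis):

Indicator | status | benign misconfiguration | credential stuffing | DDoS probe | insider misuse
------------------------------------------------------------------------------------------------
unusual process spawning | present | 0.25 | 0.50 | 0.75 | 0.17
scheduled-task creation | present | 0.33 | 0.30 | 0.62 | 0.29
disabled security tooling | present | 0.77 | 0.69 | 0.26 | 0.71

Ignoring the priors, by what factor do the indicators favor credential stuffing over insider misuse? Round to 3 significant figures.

2.96

Take the product of per-indicator likelihoods under each hypothesis, then divide.
  credential stuffing: 0.50 × 0.30 × 0.69 = 0.1035
  insider misuse: 0.17 × 0.29 × 0.71 = 0.035003
Bayes factor = 0.1035 / 0.035003 ≈ 2.96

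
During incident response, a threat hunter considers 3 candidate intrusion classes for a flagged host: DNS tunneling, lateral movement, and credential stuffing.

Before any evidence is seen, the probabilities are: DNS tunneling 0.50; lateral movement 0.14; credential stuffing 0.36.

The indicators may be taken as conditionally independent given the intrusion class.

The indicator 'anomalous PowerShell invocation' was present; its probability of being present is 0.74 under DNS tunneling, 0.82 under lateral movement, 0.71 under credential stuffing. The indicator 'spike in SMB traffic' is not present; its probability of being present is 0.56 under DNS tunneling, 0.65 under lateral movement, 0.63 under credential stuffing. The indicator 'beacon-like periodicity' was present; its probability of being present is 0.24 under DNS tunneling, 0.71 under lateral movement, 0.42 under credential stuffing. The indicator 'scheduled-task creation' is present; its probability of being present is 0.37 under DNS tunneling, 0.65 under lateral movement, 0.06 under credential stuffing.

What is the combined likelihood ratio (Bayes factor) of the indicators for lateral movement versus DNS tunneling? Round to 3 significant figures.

4.58

The Bayes factor is the ratio of the joint likelihoods of the indicator pattern under the two hypotheses (using 1 − P(present | H) for each absent indicator).
  lateral movement: 0.82 × (1 − 0.65) × 0.71 × 0.65 = 0.13245
  DNS tunneling: 0.74 × (1 − 0.56) × 0.24 × 0.37 = 0.028913
Bayes factor = 0.13245 / 0.028913 ≈ 4.58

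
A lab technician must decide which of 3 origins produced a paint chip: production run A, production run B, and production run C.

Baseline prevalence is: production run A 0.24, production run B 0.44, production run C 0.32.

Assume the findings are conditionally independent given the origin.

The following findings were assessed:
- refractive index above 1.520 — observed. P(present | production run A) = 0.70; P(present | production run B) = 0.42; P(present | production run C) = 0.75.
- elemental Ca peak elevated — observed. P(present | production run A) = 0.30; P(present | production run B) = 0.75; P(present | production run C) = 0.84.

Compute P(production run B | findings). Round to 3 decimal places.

Multiply each prior by the joint likelihood of the evidence pattern:
  production run A: 0.24 × 0.70 × 0.30 = 0.0504
  production run B: 0.44 × 0.42 × 0.75 = 0.1386
  production run C: 0.32 × 0.75 × 0.84 = 0.2016
Normalizing constant Z = 0.0504 + 0.1386 + 0.2016 = 0.3906.
P(production run B | evidence) = 0.1386 / 0.3906 ≈ 0.355.

0.355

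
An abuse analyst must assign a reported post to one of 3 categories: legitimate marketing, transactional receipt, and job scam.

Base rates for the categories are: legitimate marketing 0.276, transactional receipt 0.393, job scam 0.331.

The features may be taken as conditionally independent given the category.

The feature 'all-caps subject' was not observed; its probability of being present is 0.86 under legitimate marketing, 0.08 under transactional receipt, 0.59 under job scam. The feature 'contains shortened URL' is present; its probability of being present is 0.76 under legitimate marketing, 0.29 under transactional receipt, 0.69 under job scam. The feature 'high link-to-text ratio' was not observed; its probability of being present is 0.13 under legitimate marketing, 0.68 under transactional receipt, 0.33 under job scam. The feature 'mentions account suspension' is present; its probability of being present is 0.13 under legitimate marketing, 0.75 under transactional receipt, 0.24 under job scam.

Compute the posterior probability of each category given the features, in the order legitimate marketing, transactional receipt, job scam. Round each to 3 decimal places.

For each hypothesis, the unnormalized posterior weight is prior × product of the feature likelihoods (using 1 − P(present | H) for each absent feature):
  legitimate marketing: 0.276 × (1 − 0.86) × 0.76 × (1 − 0.13) × 0.13 = 0.0033213
  transactional receipt: 0.393 × (1 − 0.08) × 0.29 × (1 − 0.68) × 0.75 = 0.025165
  job scam: 0.331 × (1 − 0.59) × 0.69 × (1 − 0.33) × 0.24 = 0.015057
The unnormalized weights sum to 0.043543.
P(legitimate marketing | evidence) = 0.0033213 / 0.043543 ≈ 0.076
P(transactional receipt | evidence) = 0.025165 / 0.043543 ≈ 0.578
P(job scam | evidence) = 0.015057 / 0.043543 ≈ 0.346

0.076, 0.578, 0.346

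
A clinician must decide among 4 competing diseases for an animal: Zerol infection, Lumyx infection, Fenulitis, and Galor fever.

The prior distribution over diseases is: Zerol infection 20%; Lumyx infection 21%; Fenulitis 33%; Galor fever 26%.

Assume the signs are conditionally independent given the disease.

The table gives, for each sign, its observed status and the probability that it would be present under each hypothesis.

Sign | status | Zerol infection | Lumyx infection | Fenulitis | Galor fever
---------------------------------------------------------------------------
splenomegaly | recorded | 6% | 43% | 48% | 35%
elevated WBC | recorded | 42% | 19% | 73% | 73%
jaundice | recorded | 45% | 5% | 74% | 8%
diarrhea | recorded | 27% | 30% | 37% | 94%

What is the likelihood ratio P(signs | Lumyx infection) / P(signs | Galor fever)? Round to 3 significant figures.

Joint likelihood of the sign pattern under each hypothesis:
  Lumyx infection: 0.43 × 0.19 × 0.05 × 0.30 = 0.0012255
  Galor fever: 0.35 × 0.73 × 0.08 × 0.94 = 0.019214
Bayes factor = 0.0012255 / 0.019214 ≈ 0.0638

0.0638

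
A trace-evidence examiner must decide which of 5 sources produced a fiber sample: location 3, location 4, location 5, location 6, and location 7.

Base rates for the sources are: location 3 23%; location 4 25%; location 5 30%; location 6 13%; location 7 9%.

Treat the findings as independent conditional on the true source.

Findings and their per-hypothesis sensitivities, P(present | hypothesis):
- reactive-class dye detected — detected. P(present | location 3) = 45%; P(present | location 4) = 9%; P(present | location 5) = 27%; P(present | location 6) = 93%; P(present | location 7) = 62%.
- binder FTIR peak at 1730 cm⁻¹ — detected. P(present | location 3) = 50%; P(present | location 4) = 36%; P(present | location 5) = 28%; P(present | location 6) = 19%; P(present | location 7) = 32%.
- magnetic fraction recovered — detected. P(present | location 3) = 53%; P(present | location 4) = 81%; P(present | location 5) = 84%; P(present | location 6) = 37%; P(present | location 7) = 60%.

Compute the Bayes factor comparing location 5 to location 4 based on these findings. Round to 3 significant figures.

2.42

Joint likelihood of the evidence pattern under each hypothesis:
  location 5: 0.27 × 0.28 × 0.84 = 0.063504
  location 4: 0.09 × 0.36 × 0.81 = 0.026244
Bayes factor = 0.063504 / 0.026244 ≈ 2.42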